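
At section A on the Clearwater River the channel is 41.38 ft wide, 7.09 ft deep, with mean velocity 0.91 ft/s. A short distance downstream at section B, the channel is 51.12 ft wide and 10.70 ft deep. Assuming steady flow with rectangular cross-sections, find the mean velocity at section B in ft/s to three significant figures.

Q = A₁V₁ = (41.38×7.09) × 0.91 = 267.0 ft³/s
A₂ = 51.12 × 10.70 = 547.0 ft²
V₂ = Q/A₂ = 267.0/547.0 = 0.4881 ft/s

0.488 ft/s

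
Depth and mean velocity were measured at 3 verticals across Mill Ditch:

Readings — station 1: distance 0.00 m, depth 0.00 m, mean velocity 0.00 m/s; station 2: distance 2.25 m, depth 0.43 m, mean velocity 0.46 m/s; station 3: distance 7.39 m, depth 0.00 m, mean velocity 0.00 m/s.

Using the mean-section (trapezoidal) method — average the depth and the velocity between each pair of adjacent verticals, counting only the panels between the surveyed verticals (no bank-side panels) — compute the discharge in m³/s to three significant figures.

0.365 m³/s

Panel 1-2: Δb = 2.25 m, d̄ = (0.00+0.43)/2 = 0.215, v̄ = (0.00+0.46)/2 = 0.23 → q = 2.25×0.215×0.23 = 0.1113 m³/s
Panel 2-3: Δb = 5.14 m, d̄ = (0.43+0.00)/2 = 0.215, v̄ = (0.46+0.00)/2 = 0.23 → q = 5.14×0.215×0.23 = 0.2542 m³/s
Q = Σ q = 0.3654 m³/s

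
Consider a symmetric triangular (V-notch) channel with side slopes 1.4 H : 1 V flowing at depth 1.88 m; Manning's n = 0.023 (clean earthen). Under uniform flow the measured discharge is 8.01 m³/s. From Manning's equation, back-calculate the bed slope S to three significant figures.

0.00198

A = z·y² = 1.4×1.88² = 4.948 m²
P = 2y√(1+z²) = 2×1.88×√(1+1.4²) = 6.469 m
R = A/P = 4.948/6.469 = 0.7649 m
S = (Q·n / (1·A·R^(2/3)))² = (8.01×0.023 / (1×4.948×0.8364))² = 0.001982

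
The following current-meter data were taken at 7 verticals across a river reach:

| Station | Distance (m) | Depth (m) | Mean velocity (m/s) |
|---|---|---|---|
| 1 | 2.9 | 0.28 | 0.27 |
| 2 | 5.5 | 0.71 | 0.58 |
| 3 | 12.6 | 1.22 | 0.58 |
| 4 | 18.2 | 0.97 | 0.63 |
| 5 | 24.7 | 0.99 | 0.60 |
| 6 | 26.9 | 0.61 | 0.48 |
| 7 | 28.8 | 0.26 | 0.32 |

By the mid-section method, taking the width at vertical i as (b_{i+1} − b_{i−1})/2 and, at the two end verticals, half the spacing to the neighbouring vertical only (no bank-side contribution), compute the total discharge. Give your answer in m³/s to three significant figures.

w_1 = (5.5 − 2.9)/2 = 1.3 m; q_1 = 0.27 × 0.28 × 1.3 = 0.09828 m³/s
w_2 = (12.6 − 2.9)/2 = 4.85 m; q_2 = 0.58 × 0.71 × 4.85 = 1.997 m³/s
w_3 = (18.2 − 5.5)/2 = 6.35 m; q_3 = 0.58 × 1.22 × 6.35 = 4.493 m³/s
w_4 = (24.7 − 12.6)/2 = 6.05 m; q_4 = 0.63 × 0.97 × 6.05 = 3.697 m³/s
w_5 = (26.9 − 18.2)/2 = 4.35 m; q_5 = 0.60 × 0.99 × 4.35 = 2.584 m³/s
w_6 = (28.8 − 24.7)/2 = 2.05 m; q_6 = 0.48 × 0.61 × 2.05 = 0.6002 m³/s
w_7 = (28.8 − 26.9)/2 = 0.95 m; q_7 = 0.32 × 0.26 × 0.95 = 0.07904 m³/s
Q = Σ qᵢ = 13.55 m³/s

13.5 m³/s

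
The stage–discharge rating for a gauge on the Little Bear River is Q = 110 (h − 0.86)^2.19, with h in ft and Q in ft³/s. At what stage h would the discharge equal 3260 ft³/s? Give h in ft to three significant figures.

5.56 ft

h − h₀ = (Q/C)^(1/b) = (3260/110)^(1/2.19) = 4.700 ft
h = 0.86 + 4.700 = 5.560 ft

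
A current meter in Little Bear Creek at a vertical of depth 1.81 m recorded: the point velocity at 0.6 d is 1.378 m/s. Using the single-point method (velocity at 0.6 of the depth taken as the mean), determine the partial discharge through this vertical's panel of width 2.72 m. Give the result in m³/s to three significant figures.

v̄ = v₀.₆ = 1.378 m/s
q = v̄ × d × w = 1.378 × 1.81 × 2.72 = 6.784 m³/s

6.78 m³/s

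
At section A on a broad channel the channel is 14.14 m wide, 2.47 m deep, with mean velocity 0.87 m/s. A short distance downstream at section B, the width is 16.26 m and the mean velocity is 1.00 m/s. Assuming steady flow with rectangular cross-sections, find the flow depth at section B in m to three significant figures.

1.87 m

Q = A₁V₁ = (14.14×2.47) × 0.87 = 30.39 m³/s
d₂ = Q/(b₂ V₂) = 30.39/(16.26×1.00) = 1.869 m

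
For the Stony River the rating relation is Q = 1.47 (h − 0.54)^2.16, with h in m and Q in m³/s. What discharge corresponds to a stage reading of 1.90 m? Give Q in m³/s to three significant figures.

2.86 m³/s

Q = 1.47 × (1.90 − 0.54)^2.16 = 1.47 × 1.36^2.16 = 2.856 m³/s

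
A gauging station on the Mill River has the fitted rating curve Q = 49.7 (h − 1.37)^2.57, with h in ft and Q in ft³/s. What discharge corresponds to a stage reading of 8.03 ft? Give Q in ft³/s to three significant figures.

Q = 49.7 × (8.03 − 1.37)^2.57 = 49.7 × 6.66^2.57 = 6497 ft³/s

6500 ft³/s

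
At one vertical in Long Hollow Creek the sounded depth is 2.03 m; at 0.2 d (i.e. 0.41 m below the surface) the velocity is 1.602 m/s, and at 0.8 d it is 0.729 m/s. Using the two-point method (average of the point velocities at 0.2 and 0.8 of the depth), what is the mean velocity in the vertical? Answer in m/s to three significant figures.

v̄ = (1.602 + 0.729) / 2 = 1.166 m/s

1.17 m/s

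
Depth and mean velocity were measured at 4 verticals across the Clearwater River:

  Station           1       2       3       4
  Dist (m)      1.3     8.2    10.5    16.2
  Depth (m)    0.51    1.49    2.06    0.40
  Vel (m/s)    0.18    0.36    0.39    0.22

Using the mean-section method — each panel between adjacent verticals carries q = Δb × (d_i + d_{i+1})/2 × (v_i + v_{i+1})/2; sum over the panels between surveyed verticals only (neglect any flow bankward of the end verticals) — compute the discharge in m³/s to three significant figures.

Panel 1-2: Δb = 6.9 m, d̄ = (0.51+1.49)/2 = 1, v̄ = (0.18+0.36)/2 = 0.27 → q = 6.9×1×0.27 = 1.863 m³/s
Panel 2-3: Δb = 2.3 m, d̄ = (1.49+2.06)/2 = 1.775, v̄ = (0.36+0.39)/2 = 0.375 → q = 2.3×1.775×0.375 = 1.531 m³/s
Panel 3-4: Δb = 5.7 m, d̄ = (2.06+0.40)/2 = 1.23, v̄ = (0.39+0.22)/2 = 0.305 → q = 5.7×1.23×0.305 = 2.138 m³/s
Q = Σ q = 5.532 m³/s

5.53 m³/s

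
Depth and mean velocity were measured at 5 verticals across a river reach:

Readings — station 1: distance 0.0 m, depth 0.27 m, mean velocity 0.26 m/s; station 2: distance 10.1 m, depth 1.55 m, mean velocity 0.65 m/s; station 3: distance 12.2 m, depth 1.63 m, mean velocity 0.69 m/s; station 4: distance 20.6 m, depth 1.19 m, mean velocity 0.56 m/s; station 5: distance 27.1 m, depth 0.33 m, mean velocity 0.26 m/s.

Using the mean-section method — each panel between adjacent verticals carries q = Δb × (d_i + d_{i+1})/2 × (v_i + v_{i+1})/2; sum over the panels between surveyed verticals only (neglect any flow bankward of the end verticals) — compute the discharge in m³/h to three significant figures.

Panel 1-2: Δb = 10.1 m, d̄ = (0.27+1.55)/2 = 0.91, v̄ = (0.26+0.65)/2 = 0.455 → q = 10.1×0.91×0.455 = 4.182 m³/s
Panel 2-3: Δb = 2.1 m, d̄ = (1.55+1.63)/2 = 1.59, v̄ = (0.65+0.69)/2 = 0.67 → q = 2.1×1.59×0.67 = 2.237 m³/s
Panel 3-4: Δb = 8.4 m, d̄ = (1.63+1.19)/2 = 1.41, v̄ = (0.69+0.56)/2 = 0.625 → q = 8.4×1.41×0.625 = 7.403 m³/s
Panel 4-5: Δb = 6.5 m, d̄ = (1.19+0.33)/2 = 0.76, v̄ = (0.56+0.26)/2 = 0.41 → q = 6.5×0.76×0.41 = 2.025 m³/s
Q = Σ q = 15.85 m³/s
= 15.85 × 3600 = 57050 m³/h

57000 m³/h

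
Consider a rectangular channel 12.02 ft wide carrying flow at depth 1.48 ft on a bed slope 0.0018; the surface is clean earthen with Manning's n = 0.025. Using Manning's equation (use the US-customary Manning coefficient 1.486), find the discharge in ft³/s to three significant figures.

50.3 ft³/s

A = b·y = 12.02 × 1.48 = 17.79 ft²
P = b + 2y = 12.02 + 2×1.48 = 14.98 ft
R = A/P = 17.79/14.98 = 1.188 ft
Q = (1.486/n)·A·R^(2/3)·S^(1/2) = (1.486/0.025) × 17.79 × 1.188^(2/3) × 0.0018^(1/2) = 50.31 ft³/s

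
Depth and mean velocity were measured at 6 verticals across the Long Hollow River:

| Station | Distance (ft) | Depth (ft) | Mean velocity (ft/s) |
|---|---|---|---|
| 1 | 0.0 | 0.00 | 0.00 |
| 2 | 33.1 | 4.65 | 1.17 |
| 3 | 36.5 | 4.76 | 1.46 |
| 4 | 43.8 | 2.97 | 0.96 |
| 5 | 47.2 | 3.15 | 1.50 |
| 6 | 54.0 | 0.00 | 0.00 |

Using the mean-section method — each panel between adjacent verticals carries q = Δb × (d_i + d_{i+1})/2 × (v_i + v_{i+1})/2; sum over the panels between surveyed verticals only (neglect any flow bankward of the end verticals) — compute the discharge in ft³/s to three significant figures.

Panel 1-2: Δb = 33.1 ft, d̄ = (0.00+4.65)/2 = 2.325, v̄ = (0.00+1.17)/2 = 0.585 → q = 33.1×2.325×0.585 = 45.02 ft³/s
Panel 2-3: Δb = 3.4 ft, d̄ = (4.65+4.76)/2 = 4.705, v̄ = (1.17+1.46)/2 = 1.315 → q = 3.4×4.705×1.315 = 21.04 ft³/s
Panel 3-4: Δb = 7.3 ft, d̄ = (4.76+2.97)/2 = 3.865, v̄ = (1.46+0.96)/2 = 1.21 → q = 7.3×3.865×1.21 = 34.14 ft³/s
Panel 4-5: Δb = 3.4 ft, d̄ = (2.97+3.15)/2 = 3.06, v̄ = (0.96+1.50)/2 = 1.23 → q = 3.4×3.06×1.23 = 12.80 ft³/s
Panel 5-6: Δb = 6.8 ft, d̄ = (3.15+0.00)/2 = 1.575, v̄ = (1.50+0.00)/2 = 0.75 → q = 6.8×1.575×0.75 = 8.033 ft³/s
Q = Σ q = 121.0 ft³/s

121 ft³/s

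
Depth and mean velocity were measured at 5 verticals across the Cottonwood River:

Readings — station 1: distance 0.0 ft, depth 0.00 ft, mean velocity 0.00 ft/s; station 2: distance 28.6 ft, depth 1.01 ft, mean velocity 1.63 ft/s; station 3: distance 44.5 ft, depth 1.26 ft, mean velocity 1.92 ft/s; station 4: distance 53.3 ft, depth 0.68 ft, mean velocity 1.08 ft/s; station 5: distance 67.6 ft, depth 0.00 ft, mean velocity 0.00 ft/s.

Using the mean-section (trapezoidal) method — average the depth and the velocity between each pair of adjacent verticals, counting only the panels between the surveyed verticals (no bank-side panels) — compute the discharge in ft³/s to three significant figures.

Panel 1-2: Δb = 28.6 ft, d̄ = (0.00+1.01)/2 = 0.505, v̄ = (0.00+1.63)/2 = 0.815 → q = 28.6×0.505×0.815 = 11.77 ft³/s
Panel 2-3: Δb = 15.9 ft, d̄ = (1.01+1.26)/2 = 1.135, v̄ = (1.63+1.92)/2 = 1.775 → q = 15.9×1.135×1.775 = 32.03 ft³/s
Panel 3-4: Δb = 8.8 ft, d̄ = (1.26+0.68)/2 = 0.97, v̄ = (1.92+1.08)/2 = 1.5 → q = 8.8×0.97×1.5 = 12.80 ft³/s
Panel 4-5: Δb = 14.3 ft, d̄ = (0.68+0.00)/2 = 0.34, v̄ = (1.08+0.00)/2 = 0.54 → q = 14.3×0.34×0.54 = 2.625 ft³/s
Q = Σ q = 59.23 ft³/s

59.2 ft³/s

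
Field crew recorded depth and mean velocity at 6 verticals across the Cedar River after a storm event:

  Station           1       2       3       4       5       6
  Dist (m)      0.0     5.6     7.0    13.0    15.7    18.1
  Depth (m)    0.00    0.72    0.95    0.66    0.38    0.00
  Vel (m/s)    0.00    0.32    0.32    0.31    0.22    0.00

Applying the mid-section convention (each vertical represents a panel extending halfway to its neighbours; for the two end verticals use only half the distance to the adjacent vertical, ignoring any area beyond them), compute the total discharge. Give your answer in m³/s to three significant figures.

w_2 = (7.0 − 0.0)/2 = 3.5 m; q_2 = 0.32 × 0.72 × 3.5 = 0.8064 m³/s
w_3 = (13.0 − 5.6)/2 = 3.7 m; q_3 = 0.32 × 0.95 × 3.7 = 1.125 m³/s
w_4 = (15.7 − 7.0)/2 = 4.35 m; q_4 = 0.31 × 0.66 × 4.35 = 0.8900 m³/s
w_5 = (18.1 − 13.0)/2 = 2.55 m; q_5 = 0.22 × 0.38 × 2.55 = 0.2132 m³/s
Stations 1, 6 contribute zero (depth or velocity is 0).
Q = Σ qᵢ = 3.034 m³/s

3.03 m³/s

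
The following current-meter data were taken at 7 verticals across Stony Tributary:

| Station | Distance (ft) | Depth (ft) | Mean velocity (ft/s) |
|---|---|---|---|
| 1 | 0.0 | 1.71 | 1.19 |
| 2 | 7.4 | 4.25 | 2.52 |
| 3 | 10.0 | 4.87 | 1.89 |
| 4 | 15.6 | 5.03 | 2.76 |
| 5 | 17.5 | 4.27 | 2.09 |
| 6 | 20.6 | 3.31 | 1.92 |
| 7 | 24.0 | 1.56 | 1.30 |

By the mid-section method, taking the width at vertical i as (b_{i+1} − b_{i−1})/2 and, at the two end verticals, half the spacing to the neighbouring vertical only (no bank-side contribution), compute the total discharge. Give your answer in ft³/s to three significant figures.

w_1 = (7.4 − 0.0)/2 = 3.7 ft; q_1 = 1.19 × 1.71 × 3.7 = 7.529 ft³/s
w_2 = (10.0 − 0.0)/2 = 5 ft; q_2 = 2.52 × 4.25 × 5 = 53.55 ft³/s
w_3 = (15.6 − 7.4)/2 = 4.1 ft; q_3 = 1.89 × 4.87 × 4.1 = 37.74 ft³/s
w_4 = (17.5 − 10.0)/2 = 3.75 ft; q_4 = 2.76 × 5.03 × 3.75 = 52.06 ft³/s
w_5 = (20.6 − 15.6)/2 = 2.5 ft; q_5 = 2.09 × 4.27 × 2.5 = 22.31 ft³/s
w_6 = (24.0 − 17.5)/2 = 3.25 ft; q_6 = 1.92 × 3.31 × 3.25 = 20.65 ft³/s
w_7 = (24.0 − 20.6)/2 = 1.7 ft; q_7 = 1.30 × 1.56 × 1.7 = 3.448 ft³/s
Q = Σ qᵢ = 197.3 ft³/s

197 ft³/s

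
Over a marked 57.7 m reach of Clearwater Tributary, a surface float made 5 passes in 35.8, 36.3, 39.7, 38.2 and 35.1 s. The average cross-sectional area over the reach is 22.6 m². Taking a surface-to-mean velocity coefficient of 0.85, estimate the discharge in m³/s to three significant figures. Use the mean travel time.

29.9 m³/s

t̄ = (35.8 + 36.3 + 39.7 + 38.2 + 35.1) / 5 = 37.02 s
v_surface = L / t̄ = 57.7 / 37.02 = 1.559 m/s
v_mean = 0.85 × 1.559 = 1.325 m/s
Q = A × v_mean = 22.6 × 1.325 = 29.94 m³/s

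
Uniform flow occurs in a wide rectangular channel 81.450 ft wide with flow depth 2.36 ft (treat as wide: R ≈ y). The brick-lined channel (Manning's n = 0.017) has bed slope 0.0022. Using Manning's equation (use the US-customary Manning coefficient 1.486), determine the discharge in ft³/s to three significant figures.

1400 ft³/s

A = b·y = 81.450 × 2.36 = 192.2 ft²
Wide channel: R ≈ y = 2.36 ft
Q = (1.486/n)·A·R^(2/3)·S^(1/2) = (1.486/0.017) × 192.2 × 2.360^(2/3) × 0.0022^(1/2) = 1397 ft³/s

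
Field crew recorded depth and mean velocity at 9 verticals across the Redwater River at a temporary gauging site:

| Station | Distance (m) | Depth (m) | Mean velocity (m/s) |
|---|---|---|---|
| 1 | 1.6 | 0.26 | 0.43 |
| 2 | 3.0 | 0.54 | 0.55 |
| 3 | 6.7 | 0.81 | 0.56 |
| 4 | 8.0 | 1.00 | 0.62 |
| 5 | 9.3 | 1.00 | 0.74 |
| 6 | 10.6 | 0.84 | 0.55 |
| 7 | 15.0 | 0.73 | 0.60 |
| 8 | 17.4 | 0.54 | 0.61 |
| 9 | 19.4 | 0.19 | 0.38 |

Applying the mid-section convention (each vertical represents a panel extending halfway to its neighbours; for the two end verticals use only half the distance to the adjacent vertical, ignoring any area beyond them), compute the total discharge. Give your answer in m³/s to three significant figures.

7.34 m³/s

w_1 = (3.0 − 1.6)/2 = 0.7 m; q_1 = 0.43 × 0.26 × 0.7 = 0.07826 m³/s
w_2 = (6.7 − 1.6)/2 = 2.55 m; q_2 = 0.55 × 0.54 × 2.55 = 0.7574 m³/s
w_3 = (8.0 − 3.0)/2 = 2.5 m; q_3 = 0.56 × 0.81 × 2.5 = 1.134 m³/s
w_4 = (9.3 − 6.7)/2 = 1.3 m; q_4 = 0.62 × 1.00 × 1.3 = 0.8060 m³/s
w_5 = (10.6 − 8.0)/2 = 1.3 m; q_5 = 0.74 × 1.00 × 1.3 = 0.9620 m³/s
w_6 = (15.0 − 9.3)/2 = 2.85 m; q_6 = 0.55 × 0.84 × 2.85 = 1.317 m³/s
w_7 = (17.4 − 10.6)/2 = 3.4 m; q_7 = 0.60 × 0.73 × 3.4 = 1.489 m³/s
w_8 = (19.4 − 15.0)/2 = 2.2 m; q_8 = 0.61 × 0.54 × 2.2 = 0.7247 m³/s
w_9 = (19.4 − 17.4)/2 = 1 m; q_9 = 0.38 × 0.19 × 1 = 0.07220 m³/s
Q = Σ qᵢ = 7.340 m³/s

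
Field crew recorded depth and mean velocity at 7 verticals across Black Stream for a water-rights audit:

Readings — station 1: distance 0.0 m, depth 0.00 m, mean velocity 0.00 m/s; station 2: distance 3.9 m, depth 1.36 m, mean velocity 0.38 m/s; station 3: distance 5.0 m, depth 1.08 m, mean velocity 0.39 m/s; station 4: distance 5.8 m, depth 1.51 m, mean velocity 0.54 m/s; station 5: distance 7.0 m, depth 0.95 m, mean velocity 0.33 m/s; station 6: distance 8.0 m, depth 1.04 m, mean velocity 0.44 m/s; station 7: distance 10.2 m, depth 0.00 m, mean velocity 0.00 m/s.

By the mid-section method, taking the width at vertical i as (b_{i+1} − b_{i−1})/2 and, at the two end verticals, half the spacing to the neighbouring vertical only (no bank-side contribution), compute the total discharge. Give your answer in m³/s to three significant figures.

w_2 = (5.0 − 0.0)/2 = 2.5 m; q_2 = 0.38 × 1.36 × 2.5 = 1.292 m³/s
w_3 = (5.8 − 3.9)/2 = 0.95 m; q_3 = 0.39 × 1.08 × 0.95 = 0.4001 m³/s
w_4 = (7.0 − 5.0)/2 = 1 m; q_4 = 0.54 × 1.51 × 1 = 0.8154 m³/s
w_5 = (8.0 − 5.8)/2 = 1.1 m; q_5 = 0.33 × 0.95 × 1.1 = 0.3449 m³/s
w_6 = (10.2 − 7.0)/2 = 1.6 m; q_6 = 0.44 × 1.04 × 1.6 = 0.7322 m³/s
Stations 1, 7 contribute zero (depth or velocity is 0).
Q = Σ qᵢ = 3.585 m³/s

3.58 m³/s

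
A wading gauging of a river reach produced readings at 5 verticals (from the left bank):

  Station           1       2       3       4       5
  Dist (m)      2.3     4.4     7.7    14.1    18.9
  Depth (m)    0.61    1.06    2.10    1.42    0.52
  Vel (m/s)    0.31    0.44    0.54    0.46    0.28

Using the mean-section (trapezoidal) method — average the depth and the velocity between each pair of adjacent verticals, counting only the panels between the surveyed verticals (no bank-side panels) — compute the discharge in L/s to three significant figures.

10600 L/s

Panel 1-2: Δb = 2.1 m, d̄ = (0.61+1.06)/2 = 0.835, v̄ = (0.31+0.44)/2 = 0.375 → q = 2.1×0.835×0.375 = 0.6576 m³/s
Panel 2-3: Δb = 3.3 m, d̄ = (1.06+2.10)/2 = 1.58, v̄ = (0.44+0.54)/2 = 0.49 → q = 3.3×1.58×0.49 = 2.555 m³/s
Panel 3-4: Δb = 6.4 m, d̄ = (2.10+1.42)/2 = 1.76, v̄ = (0.54+0.46)/2 = 0.5 → q = 6.4×1.76×0.5 = 5.632 m³/s
Panel 4-5: Δb = 4.8 m, d̄ = (1.42+0.52)/2 = 0.97, v̄ = (0.46+0.28)/2 = 0.37 → q = 4.8×0.97×0.37 = 1.723 m³/s
Q = Σ q = 10.57 m³/s
= 10.57 × 1000 = 10570 L/s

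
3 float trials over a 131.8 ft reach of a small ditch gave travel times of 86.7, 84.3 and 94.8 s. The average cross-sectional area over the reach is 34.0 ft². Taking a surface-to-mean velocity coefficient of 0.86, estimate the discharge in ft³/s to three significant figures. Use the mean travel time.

43.5 ft³/s

t̄ = (86.7 + 84.3 + 94.8) / 3 = 88.6 s
v_surface = L / t̄ = 131.8 / 88.6 = 1.488 ft/s
v_mean = 0.86 × 1.488 = 1.279 ft/s
Q = A × v_mean = 34.0 × 1.279 = 43.50 ft³/s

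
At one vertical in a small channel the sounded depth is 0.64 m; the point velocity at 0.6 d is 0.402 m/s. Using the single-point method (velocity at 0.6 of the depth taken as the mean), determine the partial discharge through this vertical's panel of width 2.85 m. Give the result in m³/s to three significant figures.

v̄ = v₀.₆ = 0.402 m/s
q = v̄ × d × w = 0.4020 × 0.64 × 2.85 = 0.7332 m³/s

0.733 m³/s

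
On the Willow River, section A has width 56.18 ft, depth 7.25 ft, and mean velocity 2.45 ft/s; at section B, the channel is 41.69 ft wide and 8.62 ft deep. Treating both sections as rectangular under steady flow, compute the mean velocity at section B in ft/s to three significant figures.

2.78 ft/s

Q = A₁V₁ = (56.18×7.25) × 2.45 = 997.9 ft³/s
A₂ = 41.69 × 8.62 = 359.4 ft²
V₂ = Q/A₂ = 997.9/359.4 = 2.777 ft/s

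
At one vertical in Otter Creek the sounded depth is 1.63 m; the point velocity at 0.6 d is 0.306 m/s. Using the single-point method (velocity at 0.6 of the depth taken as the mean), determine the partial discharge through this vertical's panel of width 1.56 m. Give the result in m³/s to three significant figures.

0.778 m³/s

v̄ = v₀.₆ = 0.306 m/s
q = v̄ × d × w = 0.3060 × 1.63 × 1.56 = 0.7781 m³/s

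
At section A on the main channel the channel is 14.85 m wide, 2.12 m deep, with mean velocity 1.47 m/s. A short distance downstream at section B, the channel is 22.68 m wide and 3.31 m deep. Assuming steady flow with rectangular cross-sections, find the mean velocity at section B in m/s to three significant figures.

Q = A₁V₁ = (14.85×2.12) × 1.47 = 46.28 m³/s
A₂ = 22.68 × 3.31 = 75.07 m²
V₂ = Q/A₂ = 46.28/75.07 = 0.6165 m/s

0.616 m/s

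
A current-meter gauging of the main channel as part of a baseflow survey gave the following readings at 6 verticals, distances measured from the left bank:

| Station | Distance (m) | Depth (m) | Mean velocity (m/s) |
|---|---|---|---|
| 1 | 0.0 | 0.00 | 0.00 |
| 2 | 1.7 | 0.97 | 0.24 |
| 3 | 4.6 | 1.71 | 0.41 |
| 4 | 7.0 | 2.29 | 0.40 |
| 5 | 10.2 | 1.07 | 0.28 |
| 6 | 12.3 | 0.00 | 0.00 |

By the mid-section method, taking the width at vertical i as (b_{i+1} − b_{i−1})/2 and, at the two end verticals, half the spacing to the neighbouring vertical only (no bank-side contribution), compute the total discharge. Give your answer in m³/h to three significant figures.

w_2 = (4.6 − 0.0)/2 = 2.3 m; q_2 = 0.24 × 0.97 × 2.3 = 0.5354 m³/s
w_3 = (7.0 − 1.7)/2 = 2.65 m; q_3 = 0.41 × 1.71 × 2.65 = 1.858 m³/s
w_4 = (10.2 − 4.6)/2 = 2.8 m; q_4 = 0.40 × 2.29 × 2.8 = 2.565 m³/s
w_5 = (12.3 − 7.0)/2 = 2.65 m; q_5 = 0.28 × 1.07 × 2.65 = 0.7939 m³/s
Stations 1, 6 contribute zero (depth or velocity is 0).
Q = Σ qᵢ = 5.752 m³/s
= 5.752 × 3600 = 20710 m³/h

20700 m³/h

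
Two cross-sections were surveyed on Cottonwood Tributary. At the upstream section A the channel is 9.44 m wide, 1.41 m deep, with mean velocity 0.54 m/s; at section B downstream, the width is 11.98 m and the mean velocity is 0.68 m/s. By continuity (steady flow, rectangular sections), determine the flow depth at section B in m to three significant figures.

0.882 m

Q = A₁V₁ = (9.44×1.41) × 0.54 = 7.188 m³/s
d₂ = Q/(b₂ V₂) = 7.188/(11.98×0.68) = 0.8823 m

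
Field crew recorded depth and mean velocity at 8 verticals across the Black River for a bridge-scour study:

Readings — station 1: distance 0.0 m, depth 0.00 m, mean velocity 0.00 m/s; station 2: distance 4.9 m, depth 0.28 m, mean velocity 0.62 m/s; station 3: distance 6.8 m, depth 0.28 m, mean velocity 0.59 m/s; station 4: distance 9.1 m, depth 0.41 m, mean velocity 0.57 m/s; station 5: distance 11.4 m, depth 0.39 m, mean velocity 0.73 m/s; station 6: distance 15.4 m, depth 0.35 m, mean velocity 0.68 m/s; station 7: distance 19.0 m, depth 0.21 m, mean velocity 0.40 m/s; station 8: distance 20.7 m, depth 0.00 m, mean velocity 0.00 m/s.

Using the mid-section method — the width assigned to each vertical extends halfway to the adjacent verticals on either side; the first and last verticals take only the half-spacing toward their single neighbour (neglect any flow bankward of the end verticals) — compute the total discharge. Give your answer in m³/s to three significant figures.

w_2 = (6.8 − 0.0)/2 = 3.4 m; q_2 = 0.62 × 0.28 × 3.4 = 0.5902 m³/s
w_3 = (9.1 − 4.9)/2 = 2.1 m; q_3 = 0.59 × 0.28 × 2.1 = 0.3469 m³/s
w_4 = (11.4 − 6.8)/2 = 2.3 m; q_4 = 0.57 × 0.41 × 2.3 = 0.5375 m³/s
w_5 = (15.4 − 9.1)/2 = 3.15 m; q_5 = 0.73 × 0.39 × 3.15 = 0.8968 m³/s
w_6 = (19.0 − 11.4)/2 = 3.8 m; q_6 = 0.68 × 0.35 × 3.8 = 0.9044 m³/s
w_7 = (20.7 − 15.4)/2 = 2.65 m; q_7 = 0.40 × 0.21 × 2.65 = 0.2226 m³/s
Stations 1, 8 contribute zero (depth or velocity is 0).
Q = Σ qᵢ = 3.498 m³/s

3.50 m³/s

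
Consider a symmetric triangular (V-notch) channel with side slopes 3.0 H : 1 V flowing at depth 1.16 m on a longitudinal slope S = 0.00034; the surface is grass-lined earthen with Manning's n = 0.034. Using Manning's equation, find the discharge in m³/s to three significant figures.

1.47 m³/s

A = z·y² = 3.0×1.16² = 4.037 m²
P = 2y√(1+z²) = 2×1.16×√(1+3.0²) = 7.336 m
R = A/P = 4.037/7.336 = 0.5502 m
Q = (1/n)·A·R^(2/3)·S^(1/2) = (1/0.034) × 4.037 × 0.5502^(2/3) × 0.00034^(1/2) = 1.470 m³/s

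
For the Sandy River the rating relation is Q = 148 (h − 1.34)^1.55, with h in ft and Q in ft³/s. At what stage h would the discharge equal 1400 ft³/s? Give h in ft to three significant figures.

h − h₀ = (Q/C)^(1/b) = (1400/148)^(1/1.55) = 4.262 ft
h = 1.34 + 4.262 = 5.602 ft

5.60 ft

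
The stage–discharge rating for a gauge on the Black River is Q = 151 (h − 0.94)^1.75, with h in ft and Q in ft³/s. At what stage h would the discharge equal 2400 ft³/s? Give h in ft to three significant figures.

5.80 ft

h − h₀ = (Q/C)^(1/b) = (2400/151)^(1/1.75) = 4.858 ft
h = 0.94 + 4.858 = 5.798 ft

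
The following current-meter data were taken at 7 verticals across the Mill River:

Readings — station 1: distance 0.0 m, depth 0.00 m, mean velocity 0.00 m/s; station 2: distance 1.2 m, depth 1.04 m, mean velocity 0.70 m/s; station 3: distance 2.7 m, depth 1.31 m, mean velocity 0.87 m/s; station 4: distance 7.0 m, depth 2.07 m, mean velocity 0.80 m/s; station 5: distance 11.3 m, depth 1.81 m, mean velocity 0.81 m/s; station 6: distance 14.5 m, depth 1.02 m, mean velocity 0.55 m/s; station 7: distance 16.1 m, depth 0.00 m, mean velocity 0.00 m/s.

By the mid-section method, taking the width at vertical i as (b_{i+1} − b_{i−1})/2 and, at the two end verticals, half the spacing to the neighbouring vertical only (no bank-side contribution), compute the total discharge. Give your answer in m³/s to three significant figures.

18.3 m³/s

w_2 = (2.7 − 0.0)/2 = 1.35 m; q_2 = 0.70 × 1.04 × 1.35 = 0.9828 m³/s
w_3 = (7.0 − 1.2)/2 = 2.9 m; q_3 = 0.87 × 1.31 × 2.9 = 3.305 m³/s
w_4 = (11.3 − 2.7)/2 = 4.3 m; q_4 = 0.80 × 2.07 × 4.3 = 7.121 m³/s
w_5 = (14.5 − 7.0)/2 = 3.75 m; q_5 = 0.81 × 1.81 × 3.75 = 5.498 m³/s
w_6 = (16.1 − 11.3)/2 = 2.4 m; q_6 = 0.55 × 1.02 × 2.4 = 1.346 m³/s
Stations 1, 7 contribute zero (depth or velocity is 0).
Q = Σ qᵢ = 18.25 m³/s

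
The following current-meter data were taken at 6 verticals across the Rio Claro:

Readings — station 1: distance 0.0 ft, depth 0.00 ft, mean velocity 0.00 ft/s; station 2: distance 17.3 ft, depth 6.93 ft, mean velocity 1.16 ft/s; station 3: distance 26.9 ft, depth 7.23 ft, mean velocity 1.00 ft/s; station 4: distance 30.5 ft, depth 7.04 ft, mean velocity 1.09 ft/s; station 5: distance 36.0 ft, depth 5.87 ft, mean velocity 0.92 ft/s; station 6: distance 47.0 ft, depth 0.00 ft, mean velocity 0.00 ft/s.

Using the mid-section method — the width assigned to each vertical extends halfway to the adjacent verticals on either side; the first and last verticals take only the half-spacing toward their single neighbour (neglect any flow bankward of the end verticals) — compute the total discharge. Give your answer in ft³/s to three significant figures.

w_2 = (26.9 − 0.0)/2 = 13.45 ft; q_2 = 1.16 × 6.93 × 13.45 = 108.1 ft³/s
w_3 = (30.5 − 17.3)/2 = 6.6 ft; q_3 = 1.00 × 7.23 × 6.6 = 47.72 ft³/s
w_4 = (36.0 − 26.9)/2 = 4.55 ft; q_4 = 1.09 × 7.04 × 4.55 = 34.91 ft³/s
w_5 = (47.0 − 30.5)/2 = 8.25 ft; q_5 = 0.92 × 5.87 × 8.25 = 44.55 ft³/s
Stations 1, 6 contribute zero (depth or velocity is 0).
Q = Σ qᵢ = 235.3 ft³/s

235 ft³/s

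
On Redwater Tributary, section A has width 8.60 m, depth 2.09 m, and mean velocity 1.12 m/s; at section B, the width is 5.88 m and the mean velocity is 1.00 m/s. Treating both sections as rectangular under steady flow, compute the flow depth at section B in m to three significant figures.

Q = A₁V₁ = (8.60×2.09) × 1.12 = 20.13 m³/s
d₂ = Q/(b₂ V₂) = 20.13/(5.88×1.00) = 3.424 m

3.42 m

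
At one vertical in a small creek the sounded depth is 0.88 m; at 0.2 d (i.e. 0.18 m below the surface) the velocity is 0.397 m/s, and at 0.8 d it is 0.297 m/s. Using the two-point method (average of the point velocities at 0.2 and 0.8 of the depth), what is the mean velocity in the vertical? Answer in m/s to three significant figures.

0.347 m/s

v̄ = (0.397 + 0.297) / 2 = 0.3470 m/s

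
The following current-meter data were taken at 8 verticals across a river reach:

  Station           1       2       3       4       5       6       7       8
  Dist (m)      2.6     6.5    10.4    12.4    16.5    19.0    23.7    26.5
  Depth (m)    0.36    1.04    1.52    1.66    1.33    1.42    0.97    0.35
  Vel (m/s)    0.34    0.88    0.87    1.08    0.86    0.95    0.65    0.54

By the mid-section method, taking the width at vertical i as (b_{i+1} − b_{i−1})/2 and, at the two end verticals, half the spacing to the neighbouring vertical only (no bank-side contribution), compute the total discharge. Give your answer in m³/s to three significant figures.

w_1 = (6.5 − 2.6)/2 = 1.95 m; q_1 = 0.34 × 0.36 × 1.95 = 0.2387 m³/s
w_2 = (10.4 − 2.6)/2 = 3.9 m; q_2 = 0.88 × 1.04 × 3.9 = 3.569 m³/s
w_3 = (12.4 − 6.5)/2 = 2.95 m; q_3 = 0.87 × 1.52 × 2.95 = 3.901 m³/s
w_4 = (16.5 − 10.4)/2 = 3.05 m; q_4 = 1.08 × 1.66 × 3.05 = 5.468 m³/s
w_5 = (19.0 − 12.4)/2 = 3.3 m; q_5 = 0.86 × 1.33 × 3.3 = 3.775 m³/s
w_6 = (23.7 − 16.5)/2 = 3.6 m; q_6 = 0.95 × 1.42 × 3.6 = 4.856 m³/s
w_7 = (26.5 − 19.0)/2 = 3.75 m; q_7 = 0.65 × 0.97 × 3.75 = 2.364 m³/s
w_8 = (26.5 − 23.7)/2 = 1.4 m; q_8 = 0.54 × 0.35 × 1.4 = 0.2646 m³/s
Q = Σ qᵢ = 24.44 m³/s

24.4 m³/s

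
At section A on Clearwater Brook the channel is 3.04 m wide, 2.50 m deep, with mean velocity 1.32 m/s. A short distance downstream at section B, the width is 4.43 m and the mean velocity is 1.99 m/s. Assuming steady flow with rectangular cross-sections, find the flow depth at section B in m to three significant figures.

Q = A₁V₁ = (3.04×2.50) × 1.32 = 10.03 m³/s
d₂ = Q/(b₂ V₂) = 10.03/(4.43×1.99) = 1.138 m

1.14 m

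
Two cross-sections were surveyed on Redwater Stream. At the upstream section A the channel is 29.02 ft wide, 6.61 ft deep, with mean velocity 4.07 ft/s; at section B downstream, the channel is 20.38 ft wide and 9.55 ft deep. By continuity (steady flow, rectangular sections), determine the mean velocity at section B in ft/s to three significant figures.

Q = A₁V₁ = (29.02×6.61) × 4.07 = 780.7 ft³/s
A₂ = 20.38 × 9.55 = 194.6 ft²
V₂ = Q/A₂ = 780.7/194.6 = 4.011 ft/s

4.01 ft/s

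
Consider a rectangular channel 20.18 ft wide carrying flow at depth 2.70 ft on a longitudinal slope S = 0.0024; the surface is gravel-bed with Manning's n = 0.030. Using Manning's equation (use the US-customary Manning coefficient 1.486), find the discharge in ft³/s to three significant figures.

A = b·y = 20.18 × 2.70 = 54.49 ft²
P = b + 2y = 20.18 + 2×2.70 = 25.58 ft
R = A/P = 54.49/25.58 = 2.130 ft
Q = (1.486/n)·A·R^(2/3)·S^(1/2) = (1.486/0.030) × 54.49 × 2.130^(2/3) × 0.0024^(1/2) = 218.9 ft³/s

219 ft³/s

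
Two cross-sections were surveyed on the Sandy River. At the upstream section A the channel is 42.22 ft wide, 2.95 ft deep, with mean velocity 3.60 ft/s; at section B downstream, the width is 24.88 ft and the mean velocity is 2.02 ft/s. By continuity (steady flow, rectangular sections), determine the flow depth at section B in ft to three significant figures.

Q = A₁V₁ = (42.22×2.95) × 3.60 = 448.4 ft³/s
d₂ = Q/(b₂ V₂) = 448.4/(24.88×2.02) = 8.922 ft

8.92 ft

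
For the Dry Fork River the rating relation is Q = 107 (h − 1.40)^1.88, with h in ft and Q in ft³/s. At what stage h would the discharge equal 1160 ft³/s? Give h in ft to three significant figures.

h − h₀ = (Q/C)^(1/b) = (1160/107)^(1/1.88) = 3.553 ft
h = 1.40 + 3.553 = 4.953 ft

4.95 ft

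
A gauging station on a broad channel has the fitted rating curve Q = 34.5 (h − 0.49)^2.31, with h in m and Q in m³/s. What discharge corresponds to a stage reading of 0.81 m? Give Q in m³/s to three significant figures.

Q = 34.5 × (0.81 − 0.49)^2.31 = 34.5 × 0.32^2.31 = 2.482 m³/s

2.48 m³/s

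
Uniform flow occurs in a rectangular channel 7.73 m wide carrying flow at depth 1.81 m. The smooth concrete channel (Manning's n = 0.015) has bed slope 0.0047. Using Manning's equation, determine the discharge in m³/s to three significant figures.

A = b·y = 7.73 × 1.81 = 13.99 m²
P = b + 2y = 7.73 + 2×1.81 = 11.35 m
R = A/P = 13.99/11.35 = 1.233 m
Q = (1/n)·A·R^(2/3)·S^(1/2) = (1/0.015) × 13.99 × 1.233^(2/3) × 0.0047^(1/2) = 73.52 m³/s

73.5 m³/s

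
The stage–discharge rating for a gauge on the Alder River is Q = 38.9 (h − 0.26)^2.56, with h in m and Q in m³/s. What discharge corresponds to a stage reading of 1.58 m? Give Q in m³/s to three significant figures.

Q = 38.9 × (1.58 − 0.26)^2.56 = 38.9 × 1.32^2.56 = 79.18 m³/s

79.2 m³/s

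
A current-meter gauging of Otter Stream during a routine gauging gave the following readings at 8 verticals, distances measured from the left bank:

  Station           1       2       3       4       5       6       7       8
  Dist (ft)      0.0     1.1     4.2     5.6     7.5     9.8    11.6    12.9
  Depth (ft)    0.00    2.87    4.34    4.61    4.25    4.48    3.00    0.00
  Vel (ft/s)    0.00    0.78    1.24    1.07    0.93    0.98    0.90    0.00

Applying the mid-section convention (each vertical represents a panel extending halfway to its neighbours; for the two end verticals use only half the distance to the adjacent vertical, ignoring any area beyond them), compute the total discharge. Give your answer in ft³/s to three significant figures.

46.4 ft³/s

w_2 = (4.2 − 0.0)/2 = 2.1 ft; q_2 = 0.78 × 2.87 × 2.1 = 4.701 ft³/s
w_3 = (5.6 − 1.1)/2 = 2.25 ft; q_3 = 1.24 × 4.34 × 2.25 = 12.11 ft³/s
w_4 = (7.5 − 4.2)/2 = 1.65 ft; q_4 = 1.07 × 4.61 × 1.65 = 8.139 ft³/s
w_5 = (9.8 − 5.6)/2 = 2.1 ft; q_5 = 0.93 × 4.25 × 2.1 = 8.300 ft³/s
w_6 = (11.6 − 7.5)/2 = 2.05 ft; q_6 = 0.98 × 4.48 × 2.05 = 9.000 ft³/s
w_7 = (12.9 − 9.8)/2 = 1.55 ft; q_7 = 0.90 × 3.00 × 1.55 = 4.185 ft³/s
Stations 1, 8 contribute zero (depth or velocity is 0).
Q = Σ qᵢ = 46.43 ft³/s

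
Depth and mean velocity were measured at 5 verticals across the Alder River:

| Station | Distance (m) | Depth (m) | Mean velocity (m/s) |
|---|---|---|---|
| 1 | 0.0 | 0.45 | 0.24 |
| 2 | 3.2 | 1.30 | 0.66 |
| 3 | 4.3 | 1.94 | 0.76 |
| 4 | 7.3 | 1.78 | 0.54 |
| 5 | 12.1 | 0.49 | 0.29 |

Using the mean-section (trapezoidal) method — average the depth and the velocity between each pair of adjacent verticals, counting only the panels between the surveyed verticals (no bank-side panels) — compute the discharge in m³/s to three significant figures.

8.41 m³/s

Panel 1-2: Δb = 3.2 m, d̄ = (0.45+1.30)/2 = 0.875, v̄ = (0.24+0.66)/2 = 0.45 → q = 3.2×0.875×0.45 = 1.260 m³/s
Panel 2-3: Δb = 1.1 m, d̄ = (1.30+1.94)/2 = 1.62, v̄ = (0.66+0.76)/2 = 0.71 → q = 1.1×1.62×0.71 = 1.265 m³/s
Panel 3-4: Δb = 3 m, d̄ = (1.94+1.78)/2 = 1.86, v̄ = (0.76+0.54)/2 = 0.65 → q = 3×1.86×0.65 = 3.627 m³/s
Panel 4-5: Δb = 4.8 m, d̄ = (1.78+0.49)/2 = 1.135, v̄ = (0.54+0.29)/2 = 0.415 → q = 4.8×1.135×0.415 = 2.261 m³/s
Q = Σ q = 8.413 m³/s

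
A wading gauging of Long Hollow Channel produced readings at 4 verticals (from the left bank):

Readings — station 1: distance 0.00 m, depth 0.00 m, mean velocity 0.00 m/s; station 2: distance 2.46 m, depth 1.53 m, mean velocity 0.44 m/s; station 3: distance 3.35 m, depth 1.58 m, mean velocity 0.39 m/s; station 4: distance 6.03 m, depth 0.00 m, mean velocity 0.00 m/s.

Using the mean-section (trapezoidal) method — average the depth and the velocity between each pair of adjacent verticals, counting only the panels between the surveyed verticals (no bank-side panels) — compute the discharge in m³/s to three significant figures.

1.40 m³/s

Panel 1-2: Δb = 2.46 m, d̄ = (0.00+1.53)/2 = 0.765, v̄ = (0.00+0.44)/2 = 0.22 → q = 2.46×0.765×0.22 = 0.4140 m³/s
Panel 2-3: Δb = 0.89 m, d̄ = (1.53+1.58)/2 = 1.555, v̄ = (0.44+0.39)/2 = 0.415 → q = 0.89×1.555×0.415 = 0.5743 m³/s
Panel 3-4: Δb = 2.68 m, d̄ = (1.58+0.00)/2 = 0.79, v̄ = (0.39+0.00)/2 = 0.195 → q = 2.68×0.79×0.195 = 0.4129 m³/s
Q = Σ q = 1.401 m³/s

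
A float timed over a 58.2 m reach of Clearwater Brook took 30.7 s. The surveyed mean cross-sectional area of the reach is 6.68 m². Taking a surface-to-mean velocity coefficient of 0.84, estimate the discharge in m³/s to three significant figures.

v_surface = L / t̄ = 58.2 / 30.7 = 1.896 m/s
v_mean = 0.84 × 1.896 = 1.592 m/s
Q = A × v_mean = 6.68 × 1.592 = 10.64 m³/s

10.6 m³/s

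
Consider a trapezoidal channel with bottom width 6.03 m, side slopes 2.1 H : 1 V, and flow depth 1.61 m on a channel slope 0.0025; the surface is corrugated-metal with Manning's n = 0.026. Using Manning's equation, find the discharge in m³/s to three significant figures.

A = (b + z·y)·y = (6.03 + 2.1×1.61)×1.61 = 15.15 m²
P = b + 2y√(1+z²) = 6.03 + 2×1.61×√(1+2.1²) = 13.52 m
R = A/P = 15.15/13.52 = 1.121 m
Q = (1/n)·A·R^(2/3)·S^(1/2) = (1/0.026) × 15.15 × 1.121^(2/3) × 0.0025^(1/2) = 31.44 m³/s

31.4 m³/s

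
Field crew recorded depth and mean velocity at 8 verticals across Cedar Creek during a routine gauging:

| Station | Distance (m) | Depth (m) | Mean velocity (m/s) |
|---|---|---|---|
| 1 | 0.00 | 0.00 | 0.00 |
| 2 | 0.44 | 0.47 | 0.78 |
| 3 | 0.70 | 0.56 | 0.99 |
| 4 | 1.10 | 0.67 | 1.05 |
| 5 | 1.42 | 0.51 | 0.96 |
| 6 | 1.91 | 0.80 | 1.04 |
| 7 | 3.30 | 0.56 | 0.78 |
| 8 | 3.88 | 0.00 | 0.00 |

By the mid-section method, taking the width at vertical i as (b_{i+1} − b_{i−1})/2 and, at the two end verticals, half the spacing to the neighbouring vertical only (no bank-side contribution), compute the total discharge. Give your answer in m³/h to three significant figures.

w_2 = (0.70 − 0.00)/2 = 0.35 m; q_2 = 0.78 × 0.47 × 0.35 = 0.1283 m³/s
w_3 = (1.10 − 0.44)/2 = 0.33 m; q_3 = 0.99 × 0.56 × 0.33 = 0.1830 m³/s
w_4 = (1.42 − 0.70)/2 = 0.36 m; q_4 = 1.05 × 0.67 × 0.36 = 0.2533 m³/s
w_5 = (1.91 − 1.10)/2 = 0.405 m; q_5 = 0.96 × 0.51 × 0.405 = 0.1983 m³/s
w_6 = (3.30 − 1.42)/2 = 0.94 m; q_6 = 1.04 × 0.80 × 0.94 = 0.7821 m³/s
w_7 = (3.88 − 1.91)/2 = 0.985 m; q_7 = 0.78 × 0.56 × 0.985 = 0.4302 m³/s
Stations 1, 8 contribute zero (depth or velocity is 0).
Q = Σ qᵢ = 1.975 m³/s
= 1.975 × 3600 = 7110 m³/h

7110 m³/h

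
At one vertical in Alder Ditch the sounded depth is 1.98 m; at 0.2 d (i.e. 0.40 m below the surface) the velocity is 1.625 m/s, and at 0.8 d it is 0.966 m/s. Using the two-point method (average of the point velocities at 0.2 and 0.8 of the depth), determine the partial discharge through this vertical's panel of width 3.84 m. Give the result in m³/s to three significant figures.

v̄ = (1.625 + 0.966) / 2 = 1.296 m/s
q = v̄ × d × w = 1.296 × 1.98 × 3.84 = 9.850 m³/s

9.85 m³/s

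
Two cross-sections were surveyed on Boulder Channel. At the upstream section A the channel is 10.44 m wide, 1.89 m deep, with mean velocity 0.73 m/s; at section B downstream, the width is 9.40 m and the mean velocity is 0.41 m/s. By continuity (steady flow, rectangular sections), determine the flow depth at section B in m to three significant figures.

3.74 m

Q = A₁V₁ = (10.44×1.89) × 0.73 = 14.40 m³/s
d₂ = Q/(b₂ V₂) = 14.40/(9.40×0.41) = 3.737 m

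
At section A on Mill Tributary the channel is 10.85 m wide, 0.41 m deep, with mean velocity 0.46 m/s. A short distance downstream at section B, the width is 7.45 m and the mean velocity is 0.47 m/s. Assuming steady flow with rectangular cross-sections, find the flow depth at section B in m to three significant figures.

0.584 m

Q = A₁V₁ = (10.85×0.41) × 0.46 = 2.046 m³/s
d₂ = Q/(b₂ V₂) = 2.046/(7.45×0.47) = 0.5844 m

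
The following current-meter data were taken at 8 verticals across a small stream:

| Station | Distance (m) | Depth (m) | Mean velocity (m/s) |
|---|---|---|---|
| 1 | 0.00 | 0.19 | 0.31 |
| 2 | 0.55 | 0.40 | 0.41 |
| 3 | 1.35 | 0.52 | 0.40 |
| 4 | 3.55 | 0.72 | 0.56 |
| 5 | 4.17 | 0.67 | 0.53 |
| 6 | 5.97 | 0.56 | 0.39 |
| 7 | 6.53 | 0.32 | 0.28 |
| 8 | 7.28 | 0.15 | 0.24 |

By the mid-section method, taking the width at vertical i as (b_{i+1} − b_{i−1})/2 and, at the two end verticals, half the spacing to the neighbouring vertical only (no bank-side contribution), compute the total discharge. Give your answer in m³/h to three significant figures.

6360 m³/h

w_1 = (0.55 − 0.00)/2 = 0.275 m; q_1 = 0.31 × 0.19 × 0.275 = 0.01620 m³/s
w_2 = (1.35 − 0.00)/2 = 0.675 m; q_2 = 0.41 × 0.40 × 0.675 = 0.1107 m³/s
w_3 = (3.55 − 0.55)/2 = 1.5 m; q_3 = 0.40 × 0.52 × 1.5 = 0.3120 m³/s
w_4 = (4.17 − 1.35)/2 = 1.41 m; q_4 = 0.56 × 0.72 × 1.41 = 0.5685 m³/s
w_5 = (5.97 − 3.55)/2 = 1.21 m; q_5 = 0.53 × 0.67 × 1.21 = 0.4297 m³/s
w_6 = (6.53 − 4.17)/2 = 1.18 m; q_6 = 0.39 × 0.56 × 1.18 = 0.2577 m³/s
w_7 = (7.28 − 5.97)/2 = 0.655 m; q_7 = 0.28 × 0.32 × 0.655 = 0.05869 m³/s
w_8 = (7.28 − 6.53)/2 = 0.375 m; q_8 = 0.24 × 0.15 × 0.375 = 0.01350 m³/s
Q = Σ qᵢ = 1.767 m³/s
= 1.767 × 3600 = 6361 m³/h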